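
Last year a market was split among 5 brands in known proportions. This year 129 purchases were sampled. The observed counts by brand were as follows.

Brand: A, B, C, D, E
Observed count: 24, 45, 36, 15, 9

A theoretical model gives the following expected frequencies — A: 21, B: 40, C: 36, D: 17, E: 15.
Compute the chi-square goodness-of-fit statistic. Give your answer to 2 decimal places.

A: (24 − 21)²/21 = 9/21 = 0.429
B: (45 − 40)²/40 = 25/40 = 0.625
C: (36 − 36)²/36 = 0/36 = 0.000
D: (15 − 17)²/17 = 4/17 = 0.235
E: (9 − 15)²/15 = 36/15 = 2.400
Sum = 3.69

3.69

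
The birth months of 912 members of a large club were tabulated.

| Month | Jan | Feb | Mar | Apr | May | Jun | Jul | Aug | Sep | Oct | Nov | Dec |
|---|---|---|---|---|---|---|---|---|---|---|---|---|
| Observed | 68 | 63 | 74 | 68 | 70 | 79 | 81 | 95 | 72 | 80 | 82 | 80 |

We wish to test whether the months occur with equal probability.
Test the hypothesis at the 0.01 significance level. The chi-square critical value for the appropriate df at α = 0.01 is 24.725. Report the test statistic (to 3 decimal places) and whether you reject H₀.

Under H₀ each category has probability 1/12, so each expected count is 912/12 = 76.
χ² = (68−76)²/76 + (63−76)²/76 + (74−76)²/76 + (68−76)²/76 + (70−76)²/76 + (79−76)²/76 + (81−76)²/76 + (95−76)²/76 + (72−76)²/76 + (80−76)²/76 + (82−76)²/76 + (80−76)²/76
   = 0.8421 + 2.2237 + 0.0526 + 0.8421 + 0.4737 + 0.1184 + 0.3289 + 4.7500 + 0.2105 + 0.2105 + 0.4737 + 0.2105
Sum = 10.737
df = 11. Since 10.737 < 24.725, we do not reject H₀.

10.737; do not reject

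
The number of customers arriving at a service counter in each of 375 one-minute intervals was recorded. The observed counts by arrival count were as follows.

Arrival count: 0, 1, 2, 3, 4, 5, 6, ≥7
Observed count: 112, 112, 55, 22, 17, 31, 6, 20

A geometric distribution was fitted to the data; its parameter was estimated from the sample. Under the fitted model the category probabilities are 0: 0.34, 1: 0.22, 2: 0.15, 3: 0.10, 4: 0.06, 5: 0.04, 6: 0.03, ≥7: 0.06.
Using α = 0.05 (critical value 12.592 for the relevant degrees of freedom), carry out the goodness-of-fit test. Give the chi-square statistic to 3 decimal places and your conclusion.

40.006; reject

Expected counts E_i = n·p_i: 375×0.34 = 127.5, 375×0.22 = 82.5, 375×0.15 = 56.25, 375×0.10 = 37.5, 375×0.06 = 22.5, 375×0.04 = 15, 375×0.03 = 11.25, 375×0.06 = 22.5.
0: (112 − 127.5)²/127.5 = 240.25/127.5 = 1.8843
1: (112 − 82.5)²/82.5 = 870.25/82.5 = 10.5485
2: (55 − 56.25)²/56.25 = 1.5625/56.25 = 0.0278
3: (22 − 37.5)²/37.5 = 240.25/37.5 = 6.4067
4: (17 − 22.5)²/22.5 = 30.25/22.5 = 1.3444
5: (31 − 15)²/15 = 256/15 = 17.0667
6: (6 − 11.25)²/11.25 = 27.5625/11.25 = 2.4500
≥7: (20 − 22.5)²/22.5 = 6.25/22.5 = 0.2778
Sum = 40.006
df = 6. Since 40.006 > 12.592, we reject H₀.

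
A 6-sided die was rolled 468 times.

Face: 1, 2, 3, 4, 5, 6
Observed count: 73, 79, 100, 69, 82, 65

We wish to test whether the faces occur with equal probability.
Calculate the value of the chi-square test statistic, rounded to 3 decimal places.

Expected count for each of the 6 categories: 468/6 = 78.
cat         O        E   (O−E)²/E
1          73       78     0.3205
2          79       78     0.0128
3         100       78     6.2051
4          69       78     1.0385
5          82       78     0.2051
6          65       78     2.1667
Sum = 9.949

9.949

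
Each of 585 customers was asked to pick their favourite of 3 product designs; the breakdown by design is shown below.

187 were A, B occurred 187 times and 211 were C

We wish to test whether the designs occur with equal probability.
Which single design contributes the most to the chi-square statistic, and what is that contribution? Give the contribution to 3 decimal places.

Expected count for each of the 3 categories: 585/3 = 195.
A: (187 − 195)²/195 = 64/195 = 0.3282
B: (187 − 195)²/195 = 64/195 = 0.3282
C: (211 − 195)²/195 = 256/195 = 1.3128
The largest term is for C: 1.313.

C, 1.313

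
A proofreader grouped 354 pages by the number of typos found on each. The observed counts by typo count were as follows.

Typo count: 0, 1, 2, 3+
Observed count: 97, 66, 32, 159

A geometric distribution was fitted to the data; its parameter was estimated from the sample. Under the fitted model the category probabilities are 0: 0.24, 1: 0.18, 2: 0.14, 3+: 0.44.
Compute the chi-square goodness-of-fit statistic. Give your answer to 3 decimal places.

8.077

Expected counts E_i = n·p_i: 354×0.24 = 84.96, 354×0.18 = 63.72, 354×0.14 = 49.56, 354×0.44 = 155.76.
cat         O        E   (O−E)²/E
0          97    84.96     1.7062
1          66    63.72     0.0816
2          32    49.56     6.2218
3+        159   155.76     0.0674
Sum = 8.077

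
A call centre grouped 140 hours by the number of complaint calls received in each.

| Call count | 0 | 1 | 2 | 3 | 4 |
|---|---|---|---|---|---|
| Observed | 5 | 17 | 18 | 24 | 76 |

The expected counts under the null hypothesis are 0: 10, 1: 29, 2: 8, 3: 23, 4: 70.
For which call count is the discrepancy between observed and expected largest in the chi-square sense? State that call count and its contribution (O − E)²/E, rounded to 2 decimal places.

2, 12.50

cat         O        E   (O−E)²/E
0           5       10      2.500
1          17       29      4.966
2          18        8     12.500
3          24       23      0.043
4          76       70      0.514
The largest term is for 2: 12.50.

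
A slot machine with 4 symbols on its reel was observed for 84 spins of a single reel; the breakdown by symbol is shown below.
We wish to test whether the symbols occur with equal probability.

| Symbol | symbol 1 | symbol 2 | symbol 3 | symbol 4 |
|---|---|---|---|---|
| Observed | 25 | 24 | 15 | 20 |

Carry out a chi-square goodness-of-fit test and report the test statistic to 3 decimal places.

2.952

Under H₀ each category has probability 1/4, so each expected count is 84/4 = 21.
cat           O        E   (O−E)²/E
symbol 1     25       21     0.7619
symbol 2     24       21     0.4286
symbol 3     15       21     1.7143
symbol 4     20       21     0.0476
Sum = 2.952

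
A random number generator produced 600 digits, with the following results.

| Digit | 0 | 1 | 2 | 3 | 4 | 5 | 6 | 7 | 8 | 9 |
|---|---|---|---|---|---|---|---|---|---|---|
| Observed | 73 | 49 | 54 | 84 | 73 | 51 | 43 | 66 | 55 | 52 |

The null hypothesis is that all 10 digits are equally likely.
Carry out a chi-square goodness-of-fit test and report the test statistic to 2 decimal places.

26.10

Under H₀ each category has probability 1/10, so each expected count is 600/10 = 60.
0: (73 − 60)²/60 = 169/60 = 2.817
1: (49 − 60)²/60 = 121/60 = 2.017
2: (54 − 60)²/60 = 36/60 = 0.600
3: (84 − 60)²/60 = 576/60 = 9.600
4: (73 − 60)²/60 = 169/60 = 2.817
5: (51 − 60)²/60 = 81/60 = 1.350
6: (43 − 60)²/60 = 289/60 = 4.817
7: (66 − 60)²/60 = 36/60 = 0.600
8: (55 − 60)²/60 = 25/60 = 0.417
9: (52 − 60)²/60 = 64/60 = 1.067
Sum = 26.10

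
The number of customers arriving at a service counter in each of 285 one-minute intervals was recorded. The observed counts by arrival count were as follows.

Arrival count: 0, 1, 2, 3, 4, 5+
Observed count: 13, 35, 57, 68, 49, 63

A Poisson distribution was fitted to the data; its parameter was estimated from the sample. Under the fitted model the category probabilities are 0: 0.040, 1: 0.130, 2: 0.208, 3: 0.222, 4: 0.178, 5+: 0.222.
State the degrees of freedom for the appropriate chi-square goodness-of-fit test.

There are k = 6 categories and 1 parameter estimated from the data, so df = 6 − 1 − 1 = 4.

4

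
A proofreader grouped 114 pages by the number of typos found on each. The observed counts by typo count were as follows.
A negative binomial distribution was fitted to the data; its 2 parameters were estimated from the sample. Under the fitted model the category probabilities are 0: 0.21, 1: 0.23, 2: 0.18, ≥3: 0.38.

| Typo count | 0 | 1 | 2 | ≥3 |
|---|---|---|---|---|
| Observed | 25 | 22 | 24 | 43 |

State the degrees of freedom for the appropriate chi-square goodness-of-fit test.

1

There are k = 4 categories and 2 parameters estimated from the data, so df = 4 − 1 − 2 = 1.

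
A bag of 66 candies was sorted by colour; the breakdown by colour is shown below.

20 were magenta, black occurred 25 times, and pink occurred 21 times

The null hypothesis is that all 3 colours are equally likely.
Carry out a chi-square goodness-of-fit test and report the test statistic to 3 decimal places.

0.636

Expected count for each of the 3 categories: 66/3 = 22.
cat          O        E   (O−E)²/E
magenta     20       22     0.1818
black       25       22     0.4091
pink        21       22     0.0455
Sum = 0.636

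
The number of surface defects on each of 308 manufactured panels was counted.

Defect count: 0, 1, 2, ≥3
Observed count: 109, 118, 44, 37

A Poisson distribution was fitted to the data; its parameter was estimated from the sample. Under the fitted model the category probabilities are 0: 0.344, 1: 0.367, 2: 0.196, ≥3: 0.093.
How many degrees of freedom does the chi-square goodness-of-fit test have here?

There are k = 4 categories and 1 parameter estimated from the data, so df = 4 − 1 − 1 = 2.

2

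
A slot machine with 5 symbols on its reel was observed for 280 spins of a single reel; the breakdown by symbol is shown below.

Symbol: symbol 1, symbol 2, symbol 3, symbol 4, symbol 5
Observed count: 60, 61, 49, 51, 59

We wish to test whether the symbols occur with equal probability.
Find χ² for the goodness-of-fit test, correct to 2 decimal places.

Under H₀ each category has probability 1/5, so each expected count is 280/5 = 56.
χ² = (60−56)²/56 + (61−56)²/56 + (49−56)²/56 + (51−56)²/56 + (59−56)²/56
   = 0.286 + 0.446 + 0.875 + 0.446 + 0.161
Sum = 2.21

2.21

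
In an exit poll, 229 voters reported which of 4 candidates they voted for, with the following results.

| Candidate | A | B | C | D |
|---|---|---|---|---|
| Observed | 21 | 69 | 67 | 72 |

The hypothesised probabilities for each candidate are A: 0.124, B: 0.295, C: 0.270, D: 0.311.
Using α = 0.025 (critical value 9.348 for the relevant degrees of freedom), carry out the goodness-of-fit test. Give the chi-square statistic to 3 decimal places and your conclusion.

2.398; do not reject

Expected counts E_i = n·p_i: 229×0.124 = 28.396, 229×0.295 = 67.555, 229×0.270 = 61.83, 229×0.311 = 71.219.
A: (21 − 28.396)²/28.396 = 54.700816/28.396 = 1.9264
B: (69 − 67.555)²/67.555 = 2.088025/67.555 = 0.0309
C: (67 − 61.83)²/61.83 = 26.7289/61.83 = 0.4323
D: (72 − 71.219)²/71.219 = 0.609961/71.219 = 0.0086
Sum = 2.398
df = 3. Since 2.398 < 9.348, we do not reject H₀.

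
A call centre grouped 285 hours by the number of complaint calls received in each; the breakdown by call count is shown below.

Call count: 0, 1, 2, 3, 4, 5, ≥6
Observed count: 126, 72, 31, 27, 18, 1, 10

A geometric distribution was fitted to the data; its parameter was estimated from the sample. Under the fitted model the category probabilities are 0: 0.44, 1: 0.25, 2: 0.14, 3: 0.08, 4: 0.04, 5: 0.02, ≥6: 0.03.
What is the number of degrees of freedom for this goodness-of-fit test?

There are k = 7 categories and 1 parameter estimated from the data, so df = 7 − 1 − 1 = 5.

5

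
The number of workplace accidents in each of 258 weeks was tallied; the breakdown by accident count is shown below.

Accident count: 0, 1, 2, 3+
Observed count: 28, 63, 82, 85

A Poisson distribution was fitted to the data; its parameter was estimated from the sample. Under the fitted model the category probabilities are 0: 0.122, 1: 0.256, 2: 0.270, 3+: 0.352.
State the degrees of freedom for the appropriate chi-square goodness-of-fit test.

2

There are k = 4 categories and 1 parameter estimated from the data, so df = 4 − 1 − 1 = 2.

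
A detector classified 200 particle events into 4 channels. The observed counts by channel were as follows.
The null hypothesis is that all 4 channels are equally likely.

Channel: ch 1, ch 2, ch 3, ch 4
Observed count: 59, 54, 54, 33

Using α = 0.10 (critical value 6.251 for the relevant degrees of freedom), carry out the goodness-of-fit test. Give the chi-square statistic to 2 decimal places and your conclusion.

Under H₀ each category has probability 1/4, so each expected count is 200/4 = 50.
ch 1: (59 − 50)²/50 = 81/50 = 1.620
ch 2: (54 − 50)²/50 = 16/50 = 0.320
ch 3: (54 − 50)²/50 = 16/50 = 0.320
ch 4: (33 − 50)²/50 = 289/50 = 5.780
Sum = 8.04
df = 3. Since 8.04 > 6.251, we reject H₀.

8.04; reject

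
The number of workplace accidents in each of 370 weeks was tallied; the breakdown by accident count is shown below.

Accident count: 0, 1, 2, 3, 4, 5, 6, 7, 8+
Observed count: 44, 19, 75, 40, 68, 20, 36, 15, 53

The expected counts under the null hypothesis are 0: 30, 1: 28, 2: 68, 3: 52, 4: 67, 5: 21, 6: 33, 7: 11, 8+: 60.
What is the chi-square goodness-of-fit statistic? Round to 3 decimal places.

χ² = (44−30)²/30 + (19−28)²/28 + (75−68)²/68 + (40−52)²/52 + (68−67)²/67 + (20−21)²/21 + (36−33)²/33 + (15−11)²/11 + (53−60)²/60
   = 6.5333 + 2.8929 + 0.7206 + 2.7692 + 0.0149 + 0.0476 + 0.2727 + 1.4545 + 0.8167
Sum = 15.522

15.522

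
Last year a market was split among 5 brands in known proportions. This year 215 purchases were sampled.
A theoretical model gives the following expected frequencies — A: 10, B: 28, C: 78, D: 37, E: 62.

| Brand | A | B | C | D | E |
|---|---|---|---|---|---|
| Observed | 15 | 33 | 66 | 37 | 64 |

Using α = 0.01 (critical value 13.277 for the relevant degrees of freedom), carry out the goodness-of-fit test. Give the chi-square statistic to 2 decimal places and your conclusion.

χ² = (15−10)²/10 + (33−28)²/28 + (66−78)²/78 + (37−37)²/37 + (64−62)²/62
   = 2.500 + 0.893 + 1.846 + 0.000 + 0.065
Sum = 5.30
df = 4. Since 5.30 < 13.277, we do not reject H₀.

5.30; do not reject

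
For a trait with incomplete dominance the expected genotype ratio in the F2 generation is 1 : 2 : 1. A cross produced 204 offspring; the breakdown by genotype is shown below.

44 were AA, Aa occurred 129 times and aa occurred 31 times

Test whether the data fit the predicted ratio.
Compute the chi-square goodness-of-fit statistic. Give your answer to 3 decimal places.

Ratio total = 4. Expected counts: 204×1/4 = 51, 204×2/4 = 102, 204×1/4 = 51.
cat         O        E   (O−E)²/E
AA         44       51     0.9608
Aa        129      102     7.1471
aa         31       51     7.8431
Sum = 15.951

15.951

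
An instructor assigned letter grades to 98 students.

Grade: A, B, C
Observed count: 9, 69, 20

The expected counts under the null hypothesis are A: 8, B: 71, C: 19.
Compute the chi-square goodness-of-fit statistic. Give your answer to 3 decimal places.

A: (9 − 8)²/8 = 1/8 = 0.1250
B: (69 − 71)²/71 = 4/71 = 0.0563
C: (20 − 19)²/19 = 1/19 = 0.0526
Sum = 0.234

0.234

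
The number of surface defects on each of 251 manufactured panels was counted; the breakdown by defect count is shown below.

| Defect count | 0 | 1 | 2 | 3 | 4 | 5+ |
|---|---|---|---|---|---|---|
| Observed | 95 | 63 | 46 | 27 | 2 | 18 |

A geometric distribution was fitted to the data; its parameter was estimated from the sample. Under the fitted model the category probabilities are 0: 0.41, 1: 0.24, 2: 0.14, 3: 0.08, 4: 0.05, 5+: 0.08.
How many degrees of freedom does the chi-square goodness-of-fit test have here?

4

There are k = 6 categories and 1 parameter estimated from the data, so df = 6 − 1 − 1 = 4.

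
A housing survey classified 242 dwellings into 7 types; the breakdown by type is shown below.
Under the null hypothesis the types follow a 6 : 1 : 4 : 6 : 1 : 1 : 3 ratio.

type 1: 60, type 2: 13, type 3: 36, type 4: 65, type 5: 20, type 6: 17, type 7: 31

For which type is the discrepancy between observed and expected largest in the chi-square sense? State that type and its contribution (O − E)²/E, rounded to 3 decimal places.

type 5, 7.364

Ratio total = 22. Expected counts: 242×6/22 = 66, 242×1/22 = 11, 242×4/22 = 44, 242×6/22 = 66, 242×1/22 = 11, 242×1/22 = 11, 242×3/22 = 33.
type 1: (60 − 66)²/66 = 36/66 = 0.5455
type 2: (13 − 11)²/11 = 4/11 = 0.3636
type 3: (36 − 44)²/44 = 64/44 = 1.4545
type 4: (65 − 66)²/66 = 1/66 = 0.0152
type 5: (20 − 11)²/11 = 81/11 = 7.3636
type 6: (17 − 11)²/11 = 36/11 = 3.2727
type 7: (31 − 33)²/33 = 4/33 = 0.1212
The largest term is for type 5: 7.364.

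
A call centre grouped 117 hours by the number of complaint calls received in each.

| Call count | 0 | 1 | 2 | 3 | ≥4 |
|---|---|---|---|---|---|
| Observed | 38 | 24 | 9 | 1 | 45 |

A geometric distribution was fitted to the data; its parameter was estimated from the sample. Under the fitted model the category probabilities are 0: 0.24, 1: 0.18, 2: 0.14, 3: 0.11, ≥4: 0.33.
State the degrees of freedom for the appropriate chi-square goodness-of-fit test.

There are k = 5 categories and 1 parameter estimated from the data, so df = 5 − 1 − 1 = 3.

3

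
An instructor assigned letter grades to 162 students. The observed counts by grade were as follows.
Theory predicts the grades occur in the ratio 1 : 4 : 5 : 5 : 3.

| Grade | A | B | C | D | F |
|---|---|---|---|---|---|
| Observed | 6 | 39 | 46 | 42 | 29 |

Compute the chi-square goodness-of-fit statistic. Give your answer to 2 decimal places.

Ratio total = 18. Expected counts: 162×1/18 = 9, 162×4/18 = 36, 162×5/18 = 45, 162×5/18 = 45, 162×3/18 = 27.
A: (6 − 9)²/9 = 9/9 = 1.000
B: (39 − 36)²/36 = 9/36 = 0.250
C: (46 − 45)²/45 = 1/45 = 0.022
D: (42 − 45)²/45 = 9/45 = 0.200
F: (29 − 27)²/27 = 4/27 = 0.148
Sum = 1.62

1.62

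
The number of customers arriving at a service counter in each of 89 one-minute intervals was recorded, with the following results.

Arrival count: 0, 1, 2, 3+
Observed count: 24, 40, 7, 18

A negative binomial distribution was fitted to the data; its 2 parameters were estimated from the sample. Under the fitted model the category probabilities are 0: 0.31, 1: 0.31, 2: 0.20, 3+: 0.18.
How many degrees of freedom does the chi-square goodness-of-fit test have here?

1

There are k = 4 categories and 2 parameters estimated from the data, so df = 4 − 1 − 2 = 1.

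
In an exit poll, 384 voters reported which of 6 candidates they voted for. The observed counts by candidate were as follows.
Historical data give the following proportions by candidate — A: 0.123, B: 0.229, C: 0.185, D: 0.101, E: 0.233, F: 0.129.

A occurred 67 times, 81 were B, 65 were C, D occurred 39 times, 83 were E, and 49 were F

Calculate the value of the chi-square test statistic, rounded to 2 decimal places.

9.81

Expected counts E_i = n·p_i: 384×0.123 = 47.232, 384×0.229 = 87.936, 384×0.185 = 71.04, 384×0.101 = 38.784, 384×0.233 = 89.472, 384×0.129 = 49.536.
A: (67 − 47.232)²/47.232 = 390.773824/47.232 = 8.273
B: (81 − 87.936)²/87.936 = 48.108096/87.936 = 0.547
C: (65 − 71.04)²/71.04 = 36.4816/71.04 = 0.514
D: (39 − 38.784)²/38.784 = 0.046656/38.784 = 0.001
E: (83 − 89.472)²/89.472 = 41.886784/89.472 = 0.468
F: (49 − 49.536)²/49.536 = 0.287296/49.536 = 0.006
Sum = 9.81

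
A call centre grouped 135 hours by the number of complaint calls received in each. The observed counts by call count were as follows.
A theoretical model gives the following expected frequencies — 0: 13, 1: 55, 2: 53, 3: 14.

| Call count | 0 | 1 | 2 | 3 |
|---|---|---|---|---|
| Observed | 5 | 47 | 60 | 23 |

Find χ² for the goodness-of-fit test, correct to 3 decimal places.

12.797

cat         O        E   (O−E)²/E
0           5       13     4.9231
1          47       55     1.1636
2          60       53     0.9245
3          23       14     5.7857
Sum = 12.797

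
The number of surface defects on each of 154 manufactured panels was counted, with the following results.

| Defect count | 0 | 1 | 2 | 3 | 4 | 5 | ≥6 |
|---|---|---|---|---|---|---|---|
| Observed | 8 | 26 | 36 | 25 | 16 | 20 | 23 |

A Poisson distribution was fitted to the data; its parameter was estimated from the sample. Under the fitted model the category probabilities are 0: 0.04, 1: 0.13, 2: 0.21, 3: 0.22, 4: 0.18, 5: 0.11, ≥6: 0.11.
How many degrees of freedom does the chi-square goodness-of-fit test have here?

There are k = 7 categories and 1 parameter estimated from the data, so df = 7 − 1 − 1 = 5.

5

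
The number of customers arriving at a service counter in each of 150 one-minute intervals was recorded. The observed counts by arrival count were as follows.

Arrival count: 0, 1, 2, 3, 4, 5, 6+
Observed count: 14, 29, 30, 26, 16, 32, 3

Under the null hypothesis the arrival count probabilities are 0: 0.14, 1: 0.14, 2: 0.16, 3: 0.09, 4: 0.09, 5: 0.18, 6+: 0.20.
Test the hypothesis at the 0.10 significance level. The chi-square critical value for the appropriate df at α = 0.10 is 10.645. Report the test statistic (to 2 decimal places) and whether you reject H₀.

Expected counts E_i = n·p_i: 150×0.14 = 21, 150×0.14 = 21, 150×0.16 = 24, 150×0.09 = 13.5, 150×0.09 = 13.5, 150×0.18 = 27, 150×0.20 = 30.
χ² = (14−21)²/21 + (29−21)²/21 + (30−24)²/24 + (26−13.5)²/13.5 + (16−13.5)²/13.5 + (32−27)²/27 + (3−30)²/30
   = 2.333 + 3.048 + 1.500 + 11.574 + 0.463 + 0.926 + 24.300
Sum = 44.14
df = 6. Since 44.14 > 10.645, we reject H₀.

44.14; reject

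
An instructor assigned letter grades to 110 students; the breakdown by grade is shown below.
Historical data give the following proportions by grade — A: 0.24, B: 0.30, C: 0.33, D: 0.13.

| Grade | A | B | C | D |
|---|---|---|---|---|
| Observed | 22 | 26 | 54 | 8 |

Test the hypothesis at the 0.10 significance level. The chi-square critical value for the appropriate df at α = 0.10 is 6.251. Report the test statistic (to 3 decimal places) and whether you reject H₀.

13.624; reject

Expected counts E_i = n·p_i: 110×0.24 = 26.4, 110×0.30 = 33, 110×0.33 = 36.3, 110×0.13 = 14.3.
χ² = (22−26.4)²/26.4 + (26−33)²/33 + (54−36.3)²/36.3 + (8−14.3)²/14.3
   = 0.7333 + 1.4848 + 8.6306 + 2.7755
Sum = 13.624
df = 3. Since 13.624 > 6.251, we reject H₀.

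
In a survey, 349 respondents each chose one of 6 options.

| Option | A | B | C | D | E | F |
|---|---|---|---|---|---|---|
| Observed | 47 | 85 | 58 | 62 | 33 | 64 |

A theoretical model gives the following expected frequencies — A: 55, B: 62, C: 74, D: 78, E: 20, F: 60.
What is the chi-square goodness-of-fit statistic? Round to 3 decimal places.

χ² = (47−55)²/55 + (85−62)²/62 + (58−74)²/74 + (62−78)²/78 + (33−20)²/20 + (64−60)²/60
   = 1.1636 + 8.5323 + 3.4595 + 3.2821 + 8.4500 + 0.2667
Sum = 25.154

25.154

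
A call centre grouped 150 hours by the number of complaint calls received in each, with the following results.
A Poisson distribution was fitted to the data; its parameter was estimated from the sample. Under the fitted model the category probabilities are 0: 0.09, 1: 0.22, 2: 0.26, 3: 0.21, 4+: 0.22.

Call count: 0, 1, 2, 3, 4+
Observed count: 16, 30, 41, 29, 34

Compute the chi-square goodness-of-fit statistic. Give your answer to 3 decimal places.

Expected counts E_i = n·p_i: 150×0.09 = 13.5, 150×0.22 = 33, 150×0.26 = 39, 150×0.21 = 31.5, 150×0.22 = 33.
cat         O        E   (O−E)²/E
0          16     13.5     0.4630
1          30       33     0.2727
2          41       39     0.1026
3          29     31.5     0.1984
4+         34       33     0.0303
Sum = 1.067

1.067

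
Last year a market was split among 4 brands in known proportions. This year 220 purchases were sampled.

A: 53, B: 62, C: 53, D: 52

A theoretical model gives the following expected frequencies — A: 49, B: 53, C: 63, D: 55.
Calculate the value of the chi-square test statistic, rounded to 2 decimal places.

χ² = (53−49)²/49 + (62−53)²/53 + (53−63)²/63 + (52−55)²/55
   = 0.327 + 1.528 + 1.587 + 0.164
Sum = 3.61

3.61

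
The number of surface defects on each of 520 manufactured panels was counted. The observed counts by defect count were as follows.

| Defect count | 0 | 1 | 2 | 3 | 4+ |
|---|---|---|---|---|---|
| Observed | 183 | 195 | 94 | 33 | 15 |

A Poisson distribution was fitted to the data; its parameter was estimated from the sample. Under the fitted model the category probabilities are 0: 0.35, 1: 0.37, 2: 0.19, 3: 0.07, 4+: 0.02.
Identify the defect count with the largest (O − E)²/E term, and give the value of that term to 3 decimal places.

4+, 2.035

Expected counts E_i = n·p_i: 520×0.35 = 182, 520×0.37 = 192.4, 520×0.19 = 98.8, 520×0.07 = 36.4, 520×0.02 = 10.4.
χ² = (183−182)²/182 + (195−192.4)²/192.4 + (94−98.8)²/98.8 + (33−36.4)²/36.4 + (15−10.4)²/10.4
   = 0.0055 + 0.0351 + 0.2332 + 0.3176 + 2.0346
The largest term is for 4+: 2.035.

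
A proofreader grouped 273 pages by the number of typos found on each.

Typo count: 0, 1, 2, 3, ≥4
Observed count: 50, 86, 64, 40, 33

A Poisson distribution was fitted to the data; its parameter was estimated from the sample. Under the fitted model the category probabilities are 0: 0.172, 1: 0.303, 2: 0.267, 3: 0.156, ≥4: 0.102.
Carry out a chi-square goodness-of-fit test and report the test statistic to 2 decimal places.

Expected counts E_i = n·p_i: 273×0.172 = 46.956, 273×0.303 = 82.719, 273×0.267 = 72.891, 273×0.156 = 42.588, 273×0.102 = 27.846.
χ² = (50−46.956)²/46.956 + (86−82.719)²/82.719 + (64−72.891)²/72.891 + (40−42.588)²/42.588 + (33−27.846)²/27.846
   = 0.197 + 0.130 + 1.084 + 0.157 + 0.954
Sum = 2.52

2.52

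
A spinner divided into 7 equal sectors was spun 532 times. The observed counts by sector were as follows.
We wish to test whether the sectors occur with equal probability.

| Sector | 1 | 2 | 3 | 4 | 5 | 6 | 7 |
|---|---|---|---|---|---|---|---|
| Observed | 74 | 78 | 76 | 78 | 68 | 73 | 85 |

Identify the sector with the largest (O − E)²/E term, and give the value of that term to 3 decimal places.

7, 1.066

Under H₀ each category has probability 1/7, so each expected count is 532/7 = 76.
χ² = (74−76)²/76 + (78−76)²/76 + (76−76)²/76 + (78−76)²/76 + (68−76)²/76 + (73−76)²/76 + (85−76)²/76
   = 0.0526 + 0.0526 + 0.0000 + 0.0526 + 0.8421 + 0.1184 + 1.0658
The largest term is for 7: 1.066.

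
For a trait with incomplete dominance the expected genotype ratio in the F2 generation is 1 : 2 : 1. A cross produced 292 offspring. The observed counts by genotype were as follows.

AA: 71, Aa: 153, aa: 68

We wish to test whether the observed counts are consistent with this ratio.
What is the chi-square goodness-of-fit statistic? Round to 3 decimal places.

Ratio total = 4. Expected counts: 292×1/4 = 73, 292×2/4 = 146, 292×1/4 = 73.
AA: (71 − 73)²/73 = 4/73 = 0.0548
Aa: (153 − 146)²/146 = 49/146 = 0.3356
aa: (68 − 73)²/73 = 25/73 = 0.3425
Sum = 0.733

0.733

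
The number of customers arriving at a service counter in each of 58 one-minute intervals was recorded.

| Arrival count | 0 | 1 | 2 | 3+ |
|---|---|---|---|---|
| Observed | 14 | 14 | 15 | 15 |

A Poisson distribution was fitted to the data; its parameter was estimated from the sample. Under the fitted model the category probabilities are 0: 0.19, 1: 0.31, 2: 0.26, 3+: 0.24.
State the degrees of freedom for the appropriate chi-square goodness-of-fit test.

There are k = 4 categories and 1 parameter estimated from the data, so df = 4 − 1 − 1 = 2.

2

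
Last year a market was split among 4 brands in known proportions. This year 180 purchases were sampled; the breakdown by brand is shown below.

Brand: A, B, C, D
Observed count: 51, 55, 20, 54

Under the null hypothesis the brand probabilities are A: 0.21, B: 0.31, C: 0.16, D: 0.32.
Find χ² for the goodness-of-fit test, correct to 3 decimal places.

7.535

Expected counts E_i = n·p_i: 180×0.21 = 37.8, 180×0.31 = 55.8, 180×0.16 = 28.8, 180×0.32 = 57.6.
χ² = (51−37.8)²/37.8 + (55−55.8)²/55.8 + (20−28.8)²/28.8 + (54−57.6)²/57.6
   = 4.6095 + 0.0115 + 2.6889 + 0.2250
Sum = 7.535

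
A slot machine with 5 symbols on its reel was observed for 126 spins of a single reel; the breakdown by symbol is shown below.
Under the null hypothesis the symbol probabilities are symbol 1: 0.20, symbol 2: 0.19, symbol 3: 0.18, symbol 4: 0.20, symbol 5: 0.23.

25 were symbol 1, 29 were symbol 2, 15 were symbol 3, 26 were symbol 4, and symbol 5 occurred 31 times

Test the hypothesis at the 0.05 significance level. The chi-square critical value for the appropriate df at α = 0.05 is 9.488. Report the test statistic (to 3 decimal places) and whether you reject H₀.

Expected counts E_i = n·p_i: 126×0.20 = 25.2, 126×0.19 = 23.94, 126×0.18 = 22.68, 126×0.20 = 25.2, 126×0.23 = 28.98.
cat           O        E   (O−E)²/E
symbol 1     25     25.2     0.0016
symbol 2     29    23.94     1.0695
symbol 3     15    22.68     2.6006
symbol 4     26     25.2     0.0254
symbol 5     31    28.98     0.1408
Sum = 3.838
df = 4. Since 3.838 < 9.488, we do not reject H₀.

3.838; do not reject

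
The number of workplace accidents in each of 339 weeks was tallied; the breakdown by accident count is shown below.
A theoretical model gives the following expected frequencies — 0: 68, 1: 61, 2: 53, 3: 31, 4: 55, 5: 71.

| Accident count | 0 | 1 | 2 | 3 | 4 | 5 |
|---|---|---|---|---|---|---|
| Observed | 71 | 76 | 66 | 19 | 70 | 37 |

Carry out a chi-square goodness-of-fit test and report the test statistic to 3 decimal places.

32.027

χ² = (71−68)²/68 + (76−61)²/61 + (66−53)²/53 + (19−31)²/31 + (70−55)²/55 + (37−71)²/71
   = 0.1324 + 3.6885 + 3.1887 + 4.6452 + 4.0909 + 16.2817
Sum = 32.027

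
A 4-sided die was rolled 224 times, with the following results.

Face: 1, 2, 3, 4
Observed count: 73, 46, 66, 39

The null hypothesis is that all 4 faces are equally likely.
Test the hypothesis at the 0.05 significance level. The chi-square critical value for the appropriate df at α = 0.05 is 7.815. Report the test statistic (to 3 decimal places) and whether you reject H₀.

13.893; reject

Under H₀ each category has probability 1/4, so each expected count is 224/4 = 56.
cat         O        E   (O−E)²/E
1          73       56     5.1607
2          46       56     1.7857
3          66       56     1.7857
4          39       56     5.1607
Sum = 13.893
df = 3. Since 13.893 > 7.815, we reject H₀.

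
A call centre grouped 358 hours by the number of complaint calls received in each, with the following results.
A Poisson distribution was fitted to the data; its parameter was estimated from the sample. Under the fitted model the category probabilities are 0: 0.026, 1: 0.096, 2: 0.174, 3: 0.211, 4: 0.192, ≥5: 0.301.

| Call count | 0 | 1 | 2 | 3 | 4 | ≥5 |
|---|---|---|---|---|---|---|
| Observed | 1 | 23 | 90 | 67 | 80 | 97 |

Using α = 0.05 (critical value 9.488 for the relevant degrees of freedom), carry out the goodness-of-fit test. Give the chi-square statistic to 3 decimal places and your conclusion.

27.385; reject

Expected counts E_i = n·p_i: 358×0.026 = 9.308, 358×0.096 = 34.368, 358×0.174 = 62.292, 358×0.211 = 75.538, 358×0.192 = 68.736, 358×0.301 = 107.758.
0: (1 − 9.308)²/9.308 = 69.022864/9.308 = 7.4154
1: (23 − 34.368)²/34.368 = 129.231424/34.368 = 3.7602
2: (90 − 62.292)²/62.292 = 767.733264/62.292 = 12.3247
3: (67 − 75.538)²/75.538 = 72.897444/75.538 = 0.9650
4: (80 − 68.736)²/68.736 = 126.877696/68.736 = 1.8459
≥5: (97 − 107.758)²/107.758 = 115.734564/107.758 = 1.0740
Sum = 27.385
df = 4. Since 27.385 > 9.488, we reject H₀.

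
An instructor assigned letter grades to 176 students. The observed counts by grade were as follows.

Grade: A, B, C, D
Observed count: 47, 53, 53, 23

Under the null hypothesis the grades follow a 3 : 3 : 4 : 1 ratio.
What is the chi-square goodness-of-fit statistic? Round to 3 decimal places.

Ratio total = 11. Expected counts: 176×3/11 = 48, 176×3/11 = 48, 176×4/11 = 64, 176×1/11 = 16.
χ² = (47−48)²/48 + (53−48)²/48 + (53−64)²/64 + (23−16)²/16
   = 0.0208 + 0.5208 + 1.8906 + 3.0625
Sum = 5.495

5.495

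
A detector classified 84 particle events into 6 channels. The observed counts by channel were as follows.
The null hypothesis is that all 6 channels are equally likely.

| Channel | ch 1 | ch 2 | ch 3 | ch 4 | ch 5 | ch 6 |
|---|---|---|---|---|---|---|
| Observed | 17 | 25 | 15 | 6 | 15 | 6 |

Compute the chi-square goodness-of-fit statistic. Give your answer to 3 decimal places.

18.571

Expected count for each of the 6 categories: 84/6 = 14.
cat         O        E   (O−E)²/E
ch 1       17       14     0.6429
ch 2       25       14     8.6429
ch 3       15       14     0.0714
ch 4        6       14     4.5714
ch 5       15       14     0.0714
ch 6        6       14     4.5714
Sum = 18.571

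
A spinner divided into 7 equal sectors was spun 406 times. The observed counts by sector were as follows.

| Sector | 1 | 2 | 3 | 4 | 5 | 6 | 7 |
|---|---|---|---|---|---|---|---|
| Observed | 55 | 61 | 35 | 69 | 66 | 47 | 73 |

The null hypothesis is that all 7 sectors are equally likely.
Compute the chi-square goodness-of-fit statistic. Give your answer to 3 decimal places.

18.586

Expected count for each of the 7 categories: 406/7 = 58.
cat         O        E   (O−E)²/E
1          55       58     0.1552
2          61       58     0.1552
3          35       58     9.1207
4          69       58     2.0862
5          66       58     1.1034
6          47       58     2.0862
7          73       58     3.8793
Sum = 18.586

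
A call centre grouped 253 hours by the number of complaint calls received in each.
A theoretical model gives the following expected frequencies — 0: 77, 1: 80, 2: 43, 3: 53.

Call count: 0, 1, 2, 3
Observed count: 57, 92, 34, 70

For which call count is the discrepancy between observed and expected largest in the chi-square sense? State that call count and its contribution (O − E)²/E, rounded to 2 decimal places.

3, 5.45

0: (57 − 77)²/77 = 400/77 = 5.195
1: (92 − 80)²/80 = 144/80 = 1.800
2: (34 − 43)²/43 = 81/43 = 1.884
3: (70 − 53)²/53 = 289/53 = 5.453
The largest term is for 3: 5.45.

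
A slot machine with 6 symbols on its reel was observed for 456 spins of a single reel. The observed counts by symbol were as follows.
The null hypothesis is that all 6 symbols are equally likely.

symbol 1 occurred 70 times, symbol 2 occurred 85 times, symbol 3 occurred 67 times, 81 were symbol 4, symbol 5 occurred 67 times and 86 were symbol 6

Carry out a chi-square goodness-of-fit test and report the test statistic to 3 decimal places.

5.316

Under H₀ each category has probability 1/6, so each expected count is 456/6 = 76.
χ² = (70−76)²/76 + (85−76)²/76 + (67−76)²/76 + (81−76)²/76 + (67−76)²/76 + (86−76)²/76
   = 0.4737 + 1.0658 + 1.0658 + 0.3289 + 1.0658 + 1.3158
Sum = 5.316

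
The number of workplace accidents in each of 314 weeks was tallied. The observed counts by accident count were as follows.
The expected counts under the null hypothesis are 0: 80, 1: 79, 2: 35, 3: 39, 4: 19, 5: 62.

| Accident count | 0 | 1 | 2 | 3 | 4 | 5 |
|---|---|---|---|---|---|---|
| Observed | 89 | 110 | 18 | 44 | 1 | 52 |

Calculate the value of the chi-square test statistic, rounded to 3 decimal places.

0: (89 − 80)²/80 = 81/80 = 1.0125
1: (110 − 79)²/79 = 961/79 = 12.1646
2: (18 − 35)²/35 = 289/35 = 8.2571
3: (44 − 39)²/39 = 25/39 = 0.6410
4: (1 − 19)²/19 = 324/19 = 17.0526
5: (52 − 62)²/62 = 100/62 = 1.6129
Sum = 40.741

40.741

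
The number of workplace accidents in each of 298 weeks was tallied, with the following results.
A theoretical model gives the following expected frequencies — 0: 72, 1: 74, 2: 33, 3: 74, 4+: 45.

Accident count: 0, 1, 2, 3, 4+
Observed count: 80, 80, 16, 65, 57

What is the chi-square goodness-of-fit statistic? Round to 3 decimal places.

14.428

0: (80 − 72)²/72 = 64/72 = 0.8889
1: (80 − 74)²/74 = 36/74 = 0.4865
2: (16 − 33)²/33 = 289/33 = 8.7576
3: (65 − 74)²/74 = 81/74 = 1.0946
4+: (57 − 45)²/45 = 144/45 = 3.2000
Sum = 14.428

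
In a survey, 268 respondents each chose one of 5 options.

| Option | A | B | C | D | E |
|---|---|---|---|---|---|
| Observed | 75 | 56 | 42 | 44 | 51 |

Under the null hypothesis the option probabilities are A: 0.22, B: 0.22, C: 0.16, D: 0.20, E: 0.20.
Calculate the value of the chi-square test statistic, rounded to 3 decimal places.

6.376

Expected counts E_i = n·p_i: 268×0.22 = 58.96, 268×0.22 = 58.96, 268×0.16 = 42.88, 268×0.20 = 53.6, 268×0.20 = 53.6.
cat         O        E   (O−E)²/E
A          75    58.96     4.3637
B          56    58.96     0.1486
C          42    42.88     0.0181
D          44     53.6     1.7194
E          51     53.6     0.1261
Sum = 6.376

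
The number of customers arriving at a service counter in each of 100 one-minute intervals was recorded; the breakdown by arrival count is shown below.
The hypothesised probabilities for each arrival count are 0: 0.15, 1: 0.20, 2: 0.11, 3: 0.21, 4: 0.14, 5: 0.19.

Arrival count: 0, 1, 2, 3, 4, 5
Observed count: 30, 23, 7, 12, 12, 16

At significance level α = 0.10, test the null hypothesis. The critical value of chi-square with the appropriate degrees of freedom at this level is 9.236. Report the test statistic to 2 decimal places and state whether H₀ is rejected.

Expected counts E_i = n·p_i: 100×0.15 = 15, 100×0.20 = 20, 100×0.11 = 11, 100×0.21 = 21, 100×0.14 = 14, 100×0.19 = 19.
0: (30 − 15)²/15 = 225/15 = 15.000
1: (23 − 20)²/20 = 9/20 = 0.450
2: (7 − 11)²/11 = 16/11 = 1.455
3: (12 − 21)²/21 = 81/21 = 3.857
4: (12 − 14)²/14 = 4/14 = 0.286
5: (16 − 19)²/19 = 9/19 = 0.474
Sum = 21.52
df = 5. Since 21.52 > 9.236, we reject H₀.

21.52; reject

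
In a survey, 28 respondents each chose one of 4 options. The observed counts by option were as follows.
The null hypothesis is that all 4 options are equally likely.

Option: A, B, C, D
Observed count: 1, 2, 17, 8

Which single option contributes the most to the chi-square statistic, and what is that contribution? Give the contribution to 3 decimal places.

C, 14.286

Expected count for each of the 4 categories: 28/4 = 7.
χ² = (1−7)²/7 + (2−7)²/7 + (17−7)²/7 + (8−7)²/7
   = 5.1429 + 3.5714 + 14.2857 + 0.1429
The largest term is for C: 14.286.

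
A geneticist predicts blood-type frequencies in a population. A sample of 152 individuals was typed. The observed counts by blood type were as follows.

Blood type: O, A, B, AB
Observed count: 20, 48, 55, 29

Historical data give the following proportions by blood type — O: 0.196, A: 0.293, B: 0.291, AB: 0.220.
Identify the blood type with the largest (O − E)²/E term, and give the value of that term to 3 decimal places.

O, 3.218

Expected counts E_i = n·p_i: 152×0.196 = 29.792, 152×0.293 = 44.536, 152×0.291 = 44.232, 152×0.220 = 33.44.
cat         O        E   (O−E)²/E
O          20   29.792     3.2184
A          48   44.536     0.2694
B          55   44.232     2.6214
AB         29    33.44     0.5895
The largest term is for O: 3.218.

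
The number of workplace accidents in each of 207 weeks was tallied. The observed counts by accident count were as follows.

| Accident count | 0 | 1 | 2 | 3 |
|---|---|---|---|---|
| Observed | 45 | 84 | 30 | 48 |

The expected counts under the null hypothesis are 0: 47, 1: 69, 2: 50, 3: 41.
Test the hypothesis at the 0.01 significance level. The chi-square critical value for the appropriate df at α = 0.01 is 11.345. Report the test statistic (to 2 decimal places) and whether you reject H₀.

12.54; reject

cat         O        E   (O−E)²/E
0          45       47      0.085
1          84       69      3.261
2          30       50      8.000
3          48       41      1.195
Sum = 12.54
df = 3. Since 12.54 > 11.345, we reject H₀.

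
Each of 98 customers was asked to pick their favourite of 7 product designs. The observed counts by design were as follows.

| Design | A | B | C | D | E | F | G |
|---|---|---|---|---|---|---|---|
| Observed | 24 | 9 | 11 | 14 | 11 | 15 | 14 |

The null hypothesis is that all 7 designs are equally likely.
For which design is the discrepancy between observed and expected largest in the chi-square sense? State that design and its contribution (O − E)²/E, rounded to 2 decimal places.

Expected count for each of the 7 categories: 98/7 = 14.
cat         O        E   (O−E)²/E
A          24       14      7.143
B           9       14      1.786
C          11       14      0.643
D          14       14      0.000
E          11       14      0.643
F          15       14      0.071
G          14       14      0.000
The largest term is for A: 7.14.

A, 7.14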